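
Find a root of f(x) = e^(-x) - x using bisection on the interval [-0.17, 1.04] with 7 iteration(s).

f(x) = e^(-x) - x
Initial interval: [-0.17, 1.04]

Iteration 1:
  c_1 = (-0.170000 + 1.040000)/2 = 0.435000
  f(c_1) = f(0.435000) = 0.212265
  f(a) × f(c) ≥ 0, new interval: [0.435000, 1.040000]
Iteration 2:
  c_2 = (0.435000 + 1.040000)/2 = 0.737500
  f(c_2) = f(0.737500) = -0.259192
  f(a) × f(c) < 0, new interval: [0.435000, 0.737500]
Iteration 3:
  c_3 = (0.435000 + 0.737500)/2 = 0.586250
  f(c_3) = f(0.586250) = -0.029840
  f(a) × f(c) < 0, new interval: [0.435000, 0.586250]
Iteration 4:
  c_4 = (0.435000 + 0.586250)/2 = 0.510625
  f(c_4) = f(0.510625) = 0.089495
  f(a) × f(c) ≥ 0, new interval: [0.510625, 0.586250]
Iteration 5:
  c_5 = (0.510625 + 0.586250)/2 = 0.548438
  f(c_5) = f(0.548438) = 0.029414
  f(a) × f(c) ≥ 0, new interval: [0.548438, 0.586250]
Iteration 6:
  c_6 = (0.548438 + 0.586250)/2 = 0.567344
  f(c_6) = f(0.567344) = -0.000314
  f(a) × f(c) < 0, new interval: [0.548438, 0.567344]
Iteration 7:
  c_7 = (0.548438 + 0.567344)/2 = 0.557891
  f(c_7) = f(0.557891) = 0.014525
  f(a) × f(c) ≥ 0, new interval: [0.557891, 0.567344]

After 7 iteration(s), the approximation is c_7 = 0.557891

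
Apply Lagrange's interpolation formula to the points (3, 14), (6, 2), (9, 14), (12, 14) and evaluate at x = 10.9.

Lagrange interpolation formula:
P(x) = Σ yᵢ × Lᵢ(x)
where Lᵢ(x) = Π_{j≠i} (x - xⱼ)/(xᵢ - xⱼ)

L_0(10.9) = (10.9 - 6)/(3 - 6) × (10.9 - 9)/(3 - 9) × (10.9 - 12)/(3 - 12) = 0.063216
L_1(10.9) = (10.9 - 3)/(6 - 3) × (10.9 - 9)/(6 - 9) × (10.9 - 12)/(6 - 12) = -0.305759
L_2(10.9) = (10.9 - 3)/(9 - 3) × (10.9 - 6)/(9 - 6) × (10.9 - 12)/(9 - 12) = 0.788537
L_3(10.9) = (10.9 - 3)/(12 - 3) × (10.9 - 6)/(12 - 6) × (10.9 - 9)/(12 - 9) = 0.454006

P(10.9) = 14×L_0(10.9) + 2×L_1(10.9) + 14×L_2(10.9) + 14×L_3(10.9)
P(10.9) = 17.669111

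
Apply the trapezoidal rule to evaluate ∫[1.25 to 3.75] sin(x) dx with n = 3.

f(x) = sin(x)
a = 1.25, b = 3.75, n = 3
h = (b - a)/n = 0.833333

Trapezoidal rule: (h/2)[f(x₀) + 2f(x₁) + 2f(x₂) + ... + f(xₙ)]

x_0 = 1.2500, f(x_0) = 0.948985, coefficient = 1
x_1 = 2.0833, f(x_1) = 0.871503, coefficient = 2
x_2 = 2.9167, f(x_2) = 0.223034, coefficient = 2
x_3 = 3.7500, f(x_3) = -0.571561, coefficient = 1

I ≈ (0.833333/2) × 2.566498 = 1.069374
Exact value: 1.135882
Error: 0.066508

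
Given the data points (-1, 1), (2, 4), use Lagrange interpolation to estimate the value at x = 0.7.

Lagrange interpolation formula:
P(x) = Σ yᵢ × Lᵢ(x)
where Lᵢ(x) = Π_{j≠i} (x - xⱼ)/(xᵢ - xⱼ)

L_0(0.7) = (0.7 - 2)/(-1 - 2) = 0.433333
L_1(0.7) = (0.7 - (-1))/(2 - (-1)) = 0.566667

P(0.7) = 1×L_0(0.7) + 4×L_1(0.7)
P(0.7) = 2.700000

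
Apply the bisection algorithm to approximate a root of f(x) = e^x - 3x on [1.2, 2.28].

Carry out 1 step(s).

f(x) = e^x - 3x
Initial interval: [1.2, 2.28]

Iteration 1:
  c_1 = (1.200000 + 2.280000)/2 = 1.740000
  f(c_1) = f(1.740000) = 0.477343
  f(a) × f(c) < 0, new interval: [1.200000, 1.740000]

After 1 iteration(s), the approximation is c_1 = 1.740000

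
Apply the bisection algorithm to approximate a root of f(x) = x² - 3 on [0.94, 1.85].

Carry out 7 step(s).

f(x) = x² - 3
Initial interval: [0.94, 1.85]

Iteration 1:
  c_1 = (0.940000 + 1.850000)/2 = 1.395000
  f(c_1) = f(1.395000) = -1.053975
  f(a) × f(c) ≥ 0, new interval: [1.395000, 1.850000]
Iteration 2:
  c_2 = (1.395000 + 1.850000)/2 = 1.622500
  f(c_2) = f(1.622500) = -0.367494
  f(a) × f(c) ≥ 0, new interval: [1.622500, 1.850000]
Iteration 3:
  c_3 = (1.622500 + 1.850000)/2 = 1.736250
  f(c_3) = f(1.736250) = 0.014564
  f(a) × f(c) < 0, new interval: [1.622500, 1.736250]
Iteration 4:
  c_4 = (1.622500 + 1.736250)/2 = 1.679375
  f(c_4) = f(1.679375) = -0.179700
  f(a) × f(c) ≥ 0, new interval: [1.679375, 1.736250]
Iteration 5:
  c_5 = (1.679375 + 1.736250)/2 = 1.707813
  f(c_5) = f(1.707813) = -0.083376
  f(a) × f(c) ≥ 0, new interval: [1.707813, 1.736250]
Iteration 6:
  c_6 = (1.707813 + 1.736250)/2 = 1.722031
  f(c_6) = f(1.722031) = -0.034608
  f(a) × f(c) ≥ 0, new interval: [1.722031, 1.736250]
Iteration 7:
  c_7 = (1.722031 + 1.736250)/2 = 1.729141
  f(c_7) = f(1.729141) = -0.010073
  f(a) × f(c) ≥ 0, new interval: [1.729141, 1.736250]

After 7 iteration(s), the approximation is c_7 = 1.729141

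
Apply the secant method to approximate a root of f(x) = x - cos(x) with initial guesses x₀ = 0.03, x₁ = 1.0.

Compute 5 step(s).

f(x) = x - cos(x)
x₀ = 0.03, x₁ = 1.0

Secant formula: x_{n+1} = x_n - f(x_n)(x_n - x_{n-1})/(f(x_n) - f(x_{n-1}))

Iteration 1:
  f(0.030000) = -0.969550
  f(1.000000) = 0.459698
  x_2 = 1.000000 - 0.459698×(1.000000 - 0.030000)/(0.459698 - (-0.969550))
       = 0.688013
Iteration 2:
  f(1.000000) = 0.459698
  f(0.688013) = -0.084496
  x_3 = 0.688013 - (-0.084496)×(0.688013 - 1.000000)/(-0.084496 - 0.459698)
       = 0.736455
Iteration 3:
  f(0.688013) = -0.084496
  f(0.736455) = -0.004400
  x_4 = 0.736455 - (-0.004400)×(0.736455 - 0.688013)/(-0.004400 - (-0.084496))
       = 0.739116
Iteration 4:
  f(0.736455) = -0.004400
  f(0.739116) = 0.000051
  x_5 = 0.739116 - 0.000051×(0.739116 - 0.736455)/(0.000051 - (-0.004400))
       = 0.739085
Iteration 5:
  f(0.739116) = 0.000051
  f(0.739085) = 0.000000
  x_6 = 0.739085 - 0.000000×(0.739085 - 0.739116)/(0.000000 - 0.000051)
       = 0.739085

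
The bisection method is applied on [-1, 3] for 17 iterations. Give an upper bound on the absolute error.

Bisection error bound: |error| ≤ (b-a)/2^n
|error| ≤ (3 - (-1))/2^17 = 4/2^17
|error| ≤ 0.0000305176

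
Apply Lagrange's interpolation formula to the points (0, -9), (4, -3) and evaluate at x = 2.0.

Lagrange interpolation formula:
P(x) = Σ yᵢ × Lᵢ(x)
where Lᵢ(x) = Π_{j≠i} (x - xⱼ)/(xᵢ - xⱼ)

L_0(2.0) = (2.0 - 4)/(0 - 4) = 0.500000
L_1(2.0) = (2.0 - 0)/(4 - 0) = 0.500000

P(2.0) = (-9)×L_0(2.0) + (-3)×L_1(2.0)
P(2.0) = -6.000000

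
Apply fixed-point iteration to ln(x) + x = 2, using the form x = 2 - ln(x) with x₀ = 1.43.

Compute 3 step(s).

Equation: ln(x) + x = 2
Fixed-point form: x = 2 - ln(x)
x₀ = 1.43

x_1 = g(1.430000) = 1.642326
x_2 = g(1.642326) = 1.503887
x_3 = g(1.503887) = 1.591947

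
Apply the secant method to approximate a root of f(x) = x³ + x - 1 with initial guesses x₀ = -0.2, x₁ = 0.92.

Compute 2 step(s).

f(x) = x³ + x - 1
x₀ = -0.2, x₁ = 0.92

Secant formula: x_{n+1} = x_n - f(x_n)(x_n - x_{n-1})/(f(x_n) - f(x_{n-1}))

Iteration 1:
  f(-0.200000) = -1.208000
  f(0.920000) = 0.698688
  x_2 = 0.920000 - 0.698688×(0.920000 - (-0.200000))/(0.698688 - (-1.208000))
       = 0.509586
Iteration 2:
  f(0.920000) = 0.698688
  f(0.509586) = -0.358085
  x_3 = 0.509586 - (-0.358085)×(0.509586 - 0.920000)/(-0.358085 - 0.698688)
       = 0.648654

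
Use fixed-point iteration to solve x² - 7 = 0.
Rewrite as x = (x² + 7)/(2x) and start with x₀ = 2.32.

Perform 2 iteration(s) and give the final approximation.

Equation: x² - 7 = 0
Fixed-point form: x = (x² + 7)/(2x)
x₀ = 2.32

x_1 = g(2.320000) = 2.668621
x_2 = g(2.668621) = 2.645849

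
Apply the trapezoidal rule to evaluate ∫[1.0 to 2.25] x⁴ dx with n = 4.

f(x) = x⁴
a = 1.0, b = 2.25, n = 4
h = (b - a)/n = 0.312500

Trapezoidal rule: (h/2)[f(x₀) + 2f(x₁) + 2f(x₂) + ... + f(xₙ)]

x_0 = 1.0000, f(x_0) = 1.000000, coefficient = 1
x_1 = 1.3125, f(x_1) = 2.967545, coefficient = 2
x_2 = 1.6250, f(x_2) = 6.972900, coefficient = 2
x_3 = 1.9375, f(x_3) = 14.091812, coefficient = 2
x_4 = 2.2500, f(x_4) = 25.628906, coefficient = 1

I ≈ (0.312500/2) × 74.693420 = 11.670847
Exact value: 11.333008
Error: 0.337839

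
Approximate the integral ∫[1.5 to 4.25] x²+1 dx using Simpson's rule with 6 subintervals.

f(x) = x²+1
a = 1.5, b = 4.25, n = 6
h = (b - a)/n = 0.458333

Simpson's rule: (h/3)[f(x₀) + 4f(x₁) + 2f(x₂) + ... + f(xₙ)]

x_0 = 1.5000, f(x_0) = 3.250000, coefficient = 1
x_1 = 1.9583, f(x_1) = 4.835069, coefficient = 4
x_2 = 2.4167, f(x_2) = 6.840278, coefficient = 2
x_3 = 2.8750, f(x_3) = 9.265625, coefficient = 4
x_4 = 3.3333, f(x_4) = 12.111111, coefficient = 2
x_5 = 3.7917, f(x_5) = 15.376736, coefficient = 4
x_6 = 4.2500, f(x_6) = 19.062500, coefficient = 1

I ≈ (0.458333/3) × 178.125000 = 27.213542
Exact value: 27.213542
Error: 0.000000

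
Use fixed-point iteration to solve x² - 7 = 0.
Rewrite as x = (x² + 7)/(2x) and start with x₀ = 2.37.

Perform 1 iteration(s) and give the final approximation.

Equation: x² - 7 = 0
Fixed-point form: x = (x² + 7)/(2x)
x₀ = 2.37

x_1 = g(2.370000) = 2.661793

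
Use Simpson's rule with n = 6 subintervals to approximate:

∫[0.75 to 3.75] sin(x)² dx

f(x) = sin(x)²
a = 0.75, b = 3.75, n = 6
h = (b - a)/n = 0.500000

Simpson's rule: (h/3)[f(x₀) + 4f(x₁) + 2f(x₂) + ... + f(xₙ)]

x_0 = 0.7500, f(x_0) = 0.464631, coefficient = 1
x_1 = 1.2500, f(x_1) = 0.900572, coefficient = 4
x_2 = 1.7500, f(x_2) = 0.968228, coefficient = 2
x_3 = 2.2500, f(x_3) = 0.605398, coefficient = 4
x_4 = 2.7500, f(x_4) = 0.145665, coefficient = 2
x_5 = 3.2500, f(x_5) = 0.011706, coefficient = 4
x_6 = 3.7500, f(x_6) = 0.326682, coefficient = 1

I ≈ (0.500000/3) × 9.089804 = 1.514967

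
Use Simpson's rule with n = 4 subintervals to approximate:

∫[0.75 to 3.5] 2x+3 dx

f(x) = 2x+3
a = 0.75, b = 3.5, n = 4
h = (b - a)/n = 0.687500

Simpson's rule: (h/3)[f(x₀) + 4f(x₁) + 2f(x₂) + ... + f(xₙ)]

x_0 = 0.7500, f(x_0) = 4.500000, coefficient = 1
x_1 = 1.4375, f(x_1) = 5.875000, coefficient = 4
x_2 = 2.1250, f(x_2) = 7.250000, coefficient = 2
x_3 = 2.8125, f(x_3) = 8.625000, coefficient = 4
x_4 = 3.5000, f(x_4) = 10.000000, coefficient = 1

I ≈ (0.687500/3) × 87.000000 = 19.937500
Exact value: 19.937500
Error: 0.000000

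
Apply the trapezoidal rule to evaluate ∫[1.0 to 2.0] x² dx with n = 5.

f(x) = x²
a = 1.0, b = 2.0, n = 5
h = (b - a)/n = 0.200000

Trapezoidal rule: (h/2)[f(x₀) + 2f(x₁) + 2f(x₂) + ... + f(xₙ)]

x_0 = 1.0000, f(x_0) = 1.000000, coefficient = 1
x_1 = 1.2000, f(x_1) = 1.440000, coefficient = 2
x_2 = 1.4000, f(x_2) = 1.960000, coefficient = 2
x_3 = 1.6000, f(x_3) = 2.560000, coefficient = 2
x_4 = 1.8000, f(x_4) = 3.240000, coefficient = 2
x_5 = 2.0000, f(x_5) = 4.000000, coefficient = 1

I ≈ (0.200000/2) × 23.400000 = 2.340000
Exact value: 2.333333
Error: 0.006667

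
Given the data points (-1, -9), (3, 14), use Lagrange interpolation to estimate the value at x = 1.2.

Lagrange interpolation formula:
P(x) = Σ yᵢ × Lᵢ(x)
where Lᵢ(x) = Π_{j≠i} (x - xⱼ)/(xᵢ - xⱼ)

L_0(1.2) = (1.2 - 3)/(-1 - 3) = 0.450000
L_1(1.2) = (1.2 - (-1))/(3 - (-1)) = 0.550000

P(1.2) = (-9)×L_0(1.2) + 14×L_1(1.2)
P(1.2) = 3.650000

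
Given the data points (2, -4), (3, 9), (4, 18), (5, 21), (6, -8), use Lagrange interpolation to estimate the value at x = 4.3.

Lagrange interpolation formula:
P(x) = Σ yᵢ × Lᵢ(x)
where Lᵢ(x) = Π_{j≠i} (x - xⱼ)/(xᵢ - xⱼ)

L_0(4.3) = (4.3 - 3)/(2 - 3) × (4.3 - 4)/(2 - 4) × (4.3 - 5)/(2 - 5) × (4.3 - 6)/(2 - 6) = 0.019337
L_1(4.3) = (4.3 - 2)/(3 - 2) × (4.3 - 4)/(3 - 4) × (4.3 - 5)/(3 - 5) × (4.3 - 6)/(3 - 6) = -0.136850
L_2(4.3) = (4.3 - 2)/(4 - 2) × (4.3 - 3)/(4 - 3) × (4.3 - 5)/(4 - 5) × (4.3 - 6)/(4 - 6) = 0.889525
L_3(4.3) = (4.3 - 2)/(5 - 2) × (4.3 - 3)/(5 - 3) × (4.3 - 4)/(5 - 4) × (4.3 - 6)/(5 - 6) = 0.254150
L_4(4.3) = (4.3 - 2)/(6 - 2) × (4.3 - 3)/(6 - 3) × (4.3 - 4)/(6 - 4) × (4.3 - 5)/(6 - 5) = -0.026162

P(4.3) = (-4)×L_0(4.3) + 9×L_1(4.3) + 18×L_2(4.3) + 21×L_3(4.3) + (-8)×L_4(4.3)
P(4.3) = 20.248900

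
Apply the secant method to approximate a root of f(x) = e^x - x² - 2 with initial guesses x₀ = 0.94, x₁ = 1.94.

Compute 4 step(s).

f(x) = e^x - x² - 2
x₀ = 0.94, x₁ = 1.94

Secant formula: x_{n+1} = x_n - f(x_n)(x_n - x_{n-1})/(f(x_n) - f(x_{n-1}))

Iteration 1:
  f(0.940000) = -0.323619
  f(1.940000) = 1.195151
  x_2 = 1.940000 - 1.195151×(1.940000 - 0.940000)/(1.195151 - (-0.323619))
       = 1.153079
Iteration 2:
  f(1.940000) = 1.195151
  f(1.153079) = -0.161659
  x_3 = 1.153079 - (-0.161659)×(1.153079 - 1.940000)/(-0.161659 - 1.195151)
       = 1.246838
Iteration 3:
  f(1.153079) = -0.161659
  f(1.246838) = -0.075281
  x_4 = 1.246838 - (-0.075281)×(1.246838 - 1.153079)/(-0.075281 - (-0.161659))
       = 1.328552
Iteration 4:
  f(1.246838) = -0.075281
  f(1.328552) = 0.010522
  x_5 = 1.328552 - 0.010522×(1.328552 - 1.246838)/(0.010522 - (-0.075281))
       = 1.318531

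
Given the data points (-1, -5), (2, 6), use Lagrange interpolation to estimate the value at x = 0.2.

Lagrange interpolation formula:
P(x) = Σ yᵢ × Lᵢ(x)
where Lᵢ(x) = Π_{j≠i} (x - xⱼ)/(xᵢ - xⱼ)

L_0(0.2) = (0.2 - 2)/(-1 - 2) = 0.600000
L_1(0.2) = (0.2 - (-1))/(2 - (-1)) = 0.400000

P(0.2) = (-5)×L_0(0.2) + 6×L_1(0.2)
P(0.2) = -0.600000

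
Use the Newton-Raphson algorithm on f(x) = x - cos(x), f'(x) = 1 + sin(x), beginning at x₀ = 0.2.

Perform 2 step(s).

f(x) = x - cos(x)
f'(x) = 1 + sin(x)
x₀ = 0.2

Newton-Raphson formula: x_{n+1} = x_n - f(x_n)/f'(x_n)

Iteration 1:
  f(0.200000) = -0.780067
  f'(0.200000) = 1.198669
  x_1 = 0.200000 - (-0.780067)/1.198669 = 0.850777
Iteration 2:
  f(0.850777) = 0.191378
  f'(0.850777) = 1.751793
  x_2 = 0.850777 - 0.191378/1.751793 = 0.741530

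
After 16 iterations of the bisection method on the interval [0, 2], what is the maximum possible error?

Bisection error bound: |error| ≤ (b-a)/2^n
|error| ≤ (2 - 0)/2^16 = 2/2^16
|error| ≤ 0.0000305176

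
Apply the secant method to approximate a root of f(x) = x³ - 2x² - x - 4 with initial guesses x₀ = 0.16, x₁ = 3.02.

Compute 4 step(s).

f(x) = x³ - 2x² - x - 4
x₀ = 0.16, x₁ = 3.02

Secant formula: x_{n+1} = x_n - f(x_n)(x_n - x_{n-1})/(f(x_n) - f(x_{n-1}))

Iteration 1:
  f(0.160000) = -4.207104
  f(3.020000) = 2.282808
  x_2 = 3.020000 - 2.282808×(3.020000 - 0.160000)/(2.282808 - (-4.207104))
       = 2.014003
Iteration 2:
  f(3.020000) = 2.282808
  f(2.014003) = -5.957203
  x_3 = 2.014003 - (-5.957203)×(2.014003 - 3.020000)/(-5.957203 - 2.282808)
       = 2.741299
Iteration 3:
  f(2.014003) = -5.957203
  f(2.741299) = -1.170642
  x_4 = 2.741299 - (-1.170642)×(2.741299 - 2.014003)/(-1.170642 - (-5.957203))
       = 2.919173
Iteration 4:
  f(2.741299) = -1.170642
  f(2.919173) = 0.913624
  x_5 = 2.919173 - 0.913624×(2.919173 - 2.741299)/(0.913624 - (-1.170642))
       = 2.841203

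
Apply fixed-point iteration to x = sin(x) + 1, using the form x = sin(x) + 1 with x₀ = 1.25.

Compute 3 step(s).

Equation: x = sin(x) + 1
Fixed-point form: x = sin(x) + 1
x₀ = 1.25

x_1 = g(1.250000) = 1.948985
x_2 = g(1.948985) = 1.929335
x_3 = g(1.929335) = 1.936411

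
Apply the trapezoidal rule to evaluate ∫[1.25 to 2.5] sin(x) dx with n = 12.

f(x) = sin(x)
a = 1.25, b = 2.5, n = 12
h = (b - a)/n = 0.104167

Trapezoidal rule: (h/2)[f(x₀) + 2f(x₁) + 2f(x₂) + ... + f(xₙ)]

x_0 = 1.2500, f(x_0) = 0.948985, coefficient = 1
x_1 = 1.3542, f(x_1) = 0.976627, coefficient = 2
x_2 = 1.4583, f(x_2) = 0.993683, coefficient = 2
x_3 = 1.5625, f(x_3) = 0.999966, coefficient = 2
x_4 = 1.6667, f(x_4) = 0.995408, coefficient = 2
x_5 = 1.7708, f(x_5) = 0.980059, coefficient = 2
x_6 = 1.8750, f(x_6) = 0.954086, coefficient = 2
x_7 = 1.9792, f(x_7) = 0.917769, coefficient = 2
x_8 = 2.0833, f(x_8) = 0.871503, coefficient = 2
x_9 = 2.1875, f(x_9) = 0.815789, coefficient = 2
x_10 = 2.2917, f(x_10) = 0.751232, coefficient = 2
x_11 = 2.3958, f(x_11) = 0.678530, coefficient = 2
x_12 = 2.5000, f(x_12) = 0.598472, coefficient = 1

I ≈ (0.104167/2) × 21.416760 = 1.115456
Exact value: 1.116466
Error: 0.001010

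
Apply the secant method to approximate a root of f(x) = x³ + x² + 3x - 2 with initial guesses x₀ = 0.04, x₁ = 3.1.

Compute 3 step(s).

f(x) = x³ + x² + 3x - 2
x₀ = 0.04, x₁ = 3.1

Secant formula: x_{n+1} = x_n - f(x_n)(x_n - x_{n-1})/(f(x_n) - f(x_{n-1}))

Iteration 1:
  f(0.040000) = -1.878336
  f(3.100000) = 46.701000
  x_2 = 3.100000 - 46.701000×(3.100000 - 0.040000)/(46.701000 - (-1.878336))
       = 0.158316
Iteration 2:
  f(3.100000) = 46.701000
  f(0.158316) = -1.496020
  x_3 = 0.158316 - (-1.496020)×(0.158316 - 3.100000)/(-1.496020 - 46.701000)
       = 0.249625
Iteration 3:
  f(0.158316) = -1.496020
  f(0.249625) = -1.173258
  x_4 = 0.249625 - (-1.173258)×(0.249625 - 0.158316)/(-1.173258 - (-1.496020))
       = 0.581538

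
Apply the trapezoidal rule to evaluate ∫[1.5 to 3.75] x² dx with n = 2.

f(x) = x²
a = 1.5, b = 3.75, n = 2
h = (b - a)/n = 1.125000

Trapezoidal rule: (h/2)[f(x₀) + 2f(x₁) + 2f(x₂) + ... + f(xₙ)]

x_0 = 1.5000, f(x_0) = 2.250000, coefficient = 1
x_1 = 2.6250, f(x_1) = 6.890625, coefficient = 2
x_2 = 3.7500, f(x_2) = 14.062500, coefficient = 1

I ≈ (1.125000/2) × 30.093750 = 16.927734
Exact value: 16.453125
Error: 0.474609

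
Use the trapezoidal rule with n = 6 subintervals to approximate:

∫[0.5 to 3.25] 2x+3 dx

f(x) = 2x+3
a = 0.5, b = 3.25, n = 6
h = (b - a)/n = 0.458333

Trapezoidal rule: (h/2)[f(x₀) + 2f(x₁) + 2f(x₂) + ... + f(xₙ)]

x_0 = 0.5000, f(x_0) = 4.000000, coefficient = 1
x_1 = 0.9583, f(x_1) = 4.916667, coefficient = 2
x_2 = 1.4167, f(x_2) = 5.833333, coefficient = 2
x_3 = 1.8750, f(x_3) = 6.750000, coefficient = 2
x_4 = 2.3333, f(x_4) = 7.666667, coefficient = 2
x_5 = 2.7917, f(x_5) = 8.583333, coefficient = 2
x_6 = 3.2500, f(x_6) = 9.500000, coefficient = 1

I ≈ (0.458333/2) × 81.000000 = 18.562500
Exact value: 18.562500
Error: 0.000000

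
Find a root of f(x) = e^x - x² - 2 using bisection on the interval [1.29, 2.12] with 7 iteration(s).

f(x) = e^x - x² - 2
Initial interval: [1.29, 2.12]

Iteration 1:
  c_1 = (1.290000 + 2.120000)/2 = 1.705000
  f(c_1) = f(1.705000) = 0.594361
  f(a) × f(c) < 0, new interval: [1.290000, 1.705000]
Iteration 2:
  c_2 = (1.290000 + 1.705000)/2 = 1.497500
  f(c_2) = f(1.497500) = 0.227993
  f(a) × f(c) < 0, new interval: [1.290000, 1.497500]
Iteration 3:
  c_3 = (1.290000 + 1.497500)/2 = 1.393750
  f(c_3) = f(1.393750) = 0.087395
  f(a) × f(c) < 0, new interval: [1.290000, 1.393750]
Iteration 4:
  c_4 = (1.290000 + 1.393750)/2 = 1.341875
  f(c_4) = f(1.341875) = 0.025582
  f(a) × f(c) < 0, new interval: [1.290000, 1.341875]
Iteration 5:
  c_5 = (1.290000 + 1.341875)/2 = 1.315937
  f(c_5) = f(1.315937) = -0.003447
  f(a) × f(c) ≥ 0, new interval: [1.315937, 1.341875]
Iteration 6:
  c_6 = (1.315937 + 1.341875)/2 = 1.328906
  f(c_6) = f(1.328906) = 0.010918
  f(a) × f(c) < 0, new interval: [1.315937, 1.328906]
Iteration 7:
  c_7 = (1.315937 + 1.328906)/2 = 1.322422
  f(c_7) = f(1.322422) = 0.003699
  f(a) × f(c) < 0, new interval: [1.315937, 1.322422]

After 7 iteration(s), the approximation is c_7 = 1.322422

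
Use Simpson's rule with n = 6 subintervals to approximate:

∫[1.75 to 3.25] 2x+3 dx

f(x) = 2x+3
a = 1.75, b = 3.25, n = 6
h = (b - a)/n = 0.250000

Simpson's rule: (h/3)[f(x₀) + 4f(x₁) + 2f(x₂) + ... + f(xₙ)]

x_0 = 1.7500, f(x_0) = 6.500000, coefficient = 1
x_1 = 2.0000, f(x_1) = 7.000000, coefficient = 4
x_2 = 2.2500, f(x_2) = 7.500000, coefficient = 2
x_3 = 2.5000, f(x_3) = 8.000000, coefficient = 4
x_4 = 2.7500, f(x_4) = 8.500000, coefficient = 2
x_5 = 3.0000, f(x_5) = 9.000000, coefficient = 4
x_6 = 3.2500, f(x_6) = 9.500000, coefficient = 1

I ≈ (0.250000/3) × 144.000000 = 12.000000
Exact value: 12.000000
Error: 0.000000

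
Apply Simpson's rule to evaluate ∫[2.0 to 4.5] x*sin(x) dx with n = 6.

f(x) = x*sin(x)
a = 2.0, b = 4.5, n = 6
h = (b - a)/n = 0.416667

Simpson's rule: (h/3)[f(x₀) + 4f(x₁) + 2f(x₂) + ... + f(xₙ)]

x_0 = 2.0000, f(x_0) = 1.818595, coefficient = 1
x_1 = 2.4167, f(x_1) = 1.602443, coefficient = 4
x_2 = 2.8333, f(x_2) = 0.859635, coefficient = 2
x_3 = 3.2500, f(x_3) = -0.351634, coefficient = 4
x_4 = 3.6667, f(x_4) = -1.838016, coefficient = 2
x_5 = 4.0833, f(x_5) = -3.301716, coefficient = 4
x_6 = 4.5000, f(x_6) = -4.398886, coefficient = 1

I ≈ (0.416667/3) × -12.740680 = -1.769539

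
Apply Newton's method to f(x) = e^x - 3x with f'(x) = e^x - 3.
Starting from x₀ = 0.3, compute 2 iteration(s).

f(x) = e^x - 3x
f'(x) = e^x - 3
x₀ = 0.3

Newton-Raphson formula: x_{n+1} = x_n - f(x_n)/f'(x_n)

Iteration 1:
  f(0.300000) = 0.449859
  f'(0.300000) = -1.650141
  x_1 = 0.300000 - 0.449859/(-1.650141) = 0.572618
Iteration 2:
  f(0.572618) = 0.055048
  f'(0.572618) = -1.227097
  x_2 = 0.572618 - 0.055048/(-1.227097) = 0.617479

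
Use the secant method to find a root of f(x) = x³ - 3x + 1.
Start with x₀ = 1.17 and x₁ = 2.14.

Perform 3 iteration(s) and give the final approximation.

f(x) = x³ - 3x + 1
x₀ = 1.17, x₁ = 2.14

Secant formula: x_{n+1} = x_n - f(x_n)(x_n - x_{n-1})/(f(x_n) - f(x_{n-1}))

Iteration 1:
  f(1.170000) = -0.908387
  f(2.140000) = 4.380344
  x_2 = 2.140000 - 4.380344×(2.140000 - 1.170000)/(4.380344 - (-0.908387))
       = 1.336606
Iteration 2:
  f(2.140000) = 4.380344
  f(1.336606) = -0.621950
  x_3 = 1.336606 - (-0.621950)×(1.336606 - 2.140000)/(-0.621950 - 4.380344)
       = 1.436495
Iteration 3:
  f(1.336606) = -0.621950
  f(1.436495) = -0.345253
  x_4 = 1.436495 - (-0.345253)×(1.436495 - 1.336606)/(-0.345253 - (-0.621950))
       = 1.561132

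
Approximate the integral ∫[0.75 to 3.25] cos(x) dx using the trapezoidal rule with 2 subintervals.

f(x) = cos(x)
a = 0.75, b = 3.25, n = 2
h = (b - a)/n = 1.250000

Trapezoidal rule: (h/2)[f(x₀) + 2f(x₁) + 2f(x₂) + ... + f(xₙ)]

x_0 = 0.7500, f(x_0) = 0.731689, coefficient = 1
x_1 = 2.0000, f(x_1) = -0.416147, coefficient = 2
x_2 = 3.2500, f(x_2) = -0.994130, coefficient = 1

I ≈ (1.250000/2) × -1.094734 = -0.684209
Exact value: -0.789834
Error: 0.105625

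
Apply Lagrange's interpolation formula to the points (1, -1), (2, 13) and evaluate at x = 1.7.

Lagrange interpolation formula:
P(x) = Σ yᵢ × Lᵢ(x)
where Lᵢ(x) = Π_{j≠i} (x - xⱼ)/(xᵢ - xⱼ)

L_0(1.7) = (1.7 - 2)/(1 - 2) = 0.300000
L_1(1.7) = (1.7 - 1)/(2 - 1) = 0.700000

P(1.7) = (-1)×L_0(1.7) + 13×L_1(1.7)
P(1.7) = 8.800000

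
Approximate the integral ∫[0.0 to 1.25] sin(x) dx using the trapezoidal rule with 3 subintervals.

f(x) = sin(x)
a = 0.0, b = 1.25, n = 3
h = (b - a)/n = 0.416667

Trapezoidal rule: (h/2)[f(x₀) + 2f(x₁) + 2f(x₂) + ... + f(xₙ)]

x_0 = 0.0000, f(x_0) = 0.000000, coefficient = 1
x_1 = 0.4167, f(x_1) = 0.404715, coefficient = 2
x_2 = 0.8333, f(x_2) = 0.740177, coefficient = 2
x_3 = 1.2500, f(x_3) = 0.948985, coefficient = 1

I ≈ (0.416667/2) × 3.238767 = 0.674743
Exact value: 0.684678
Error: 0.009934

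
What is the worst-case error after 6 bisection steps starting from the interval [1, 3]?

Bisection error bound: |error| ≤ (b-a)/2^n
|error| ≤ (3 - 1)/2^6 = 2/2^6
|error| ≤ 0.0312500000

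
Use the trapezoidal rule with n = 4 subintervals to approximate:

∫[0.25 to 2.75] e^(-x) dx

f(x) = e^(-x)
a = 0.25, b = 2.75, n = 4
h = (b - a)/n = 0.625000

Trapezoidal rule: (h/2)[f(x₀) + 2f(x₁) + 2f(x₂) + ... + f(xₙ)]

x_0 = 0.2500, f(x_0) = 0.778801, coefficient = 1
x_1 = 0.8750, f(x_1) = 0.416862, coefficient = 2
x_2 = 1.5000, f(x_2) = 0.223130, coefficient = 2
x_3 = 2.1250, f(x_3) = 0.119433, coefficient = 2
x_4 = 2.7500, f(x_4) = 0.063928, coefficient = 1

I ≈ (0.625000/2) × 2.361579 = 0.737993
Exact value: 0.714873
Error: 0.023120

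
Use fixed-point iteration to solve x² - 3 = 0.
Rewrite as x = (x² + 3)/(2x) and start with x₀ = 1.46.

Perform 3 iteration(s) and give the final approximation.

Equation: x² - 3 = 0
Fixed-point form: x = (x² + 3)/(2x)
x₀ = 1.46

x_1 = g(1.460000) = 1.757397
x_2 = g(1.757397) = 1.732234
x_3 = g(1.732234) = 1.732051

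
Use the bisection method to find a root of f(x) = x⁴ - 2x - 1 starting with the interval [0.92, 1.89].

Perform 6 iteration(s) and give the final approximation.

f(x) = x⁴ - 2x - 1
Initial interval: [0.92, 1.89]

Iteration 1:
  c_1 = (0.920000 + 1.890000)/2 = 1.405000
  f(c_1) = f(1.405000) = 0.086775
  f(a) × f(c) < 0, new interval: [0.920000, 1.405000]
Iteration 2:
  c_2 = (0.920000 + 1.405000)/2 = 1.162500
  f(c_2) = f(1.162500) = -1.498701
  f(a) × f(c) ≥ 0, new interval: [1.162500, 1.405000]
Iteration 3:
  c_3 = (1.162500 + 1.405000)/2 = 1.283750
  f(c_3) = f(1.283750) = -0.851550
  f(a) × f(c) ≥ 0, new interval: [1.283750, 1.405000]
Iteration 4:
  c_4 = (1.283750 + 1.405000)/2 = 1.344375
  f(c_4) = f(1.344375) = -0.422257
  f(a) × f(c) ≥ 0, new interval: [1.344375, 1.405000]
Iteration 5:
  c_5 = (1.344375 + 1.405000)/2 = 1.374687
  f(c_5) = f(1.374687) = -0.178161
  f(a) × f(c) ≥ 0, new interval: [1.374687, 1.405000]
Iteration 6:
  c_6 = (1.374687 + 1.405000)/2 = 1.389844
  f(c_6) = f(1.389844) = -0.048355
  f(a) × f(c) ≥ 0, new interval: [1.389844, 1.405000]

After 6 iteration(s), the approximation is c_6 = 1.389844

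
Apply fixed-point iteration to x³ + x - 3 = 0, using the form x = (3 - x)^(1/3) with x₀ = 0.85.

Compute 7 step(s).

Equation: x³ + x - 3 = 0
Fixed-point form: x = (3 - x)^(1/3)
x₀ = 0.85

x_1 = g(0.850000) = 1.290663
x_2 = g(1.290663) = 1.195664
x_3 = g(1.195664) = 1.217416
x_4 = g(1.217416) = 1.212504
x_5 = g(1.212504) = 1.213617
x_6 = g(1.213617) = 1.213365
x_7 = g(1.213365) = 1.213422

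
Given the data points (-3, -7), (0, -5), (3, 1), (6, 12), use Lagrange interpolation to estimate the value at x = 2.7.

Lagrange interpolation formula:
P(x) = Σ yᵢ × Lᵢ(x)
where Lᵢ(x) = Π_{j≠i} (x - xⱼ)/(xᵢ - xⱼ)

L_0(2.7) = (2.7 - 0)/(-3 - 0) × (2.7 - 3)/(-3 - 3) × (2.7 - 6)/(-3 - 6) = -0.016500
L_1(2.7) = (2.7 - (-3))/(0 - (-3)) × (2.7 - 3)/(0 - 3) × (2.7 - 6)/(0 - 6) = 0.104500
L_2(2.7) = (2.7 - (-3))/(3 - (-3)) × (2.7 - 0)/(3 - 0) × (2.7 - 6)/(3 - 6) = 0.940500
L_3(2.7) = (2.7 - (-3))/(6 - (-3)) × (2.7 - 0)/(6 - 0) × (2.7 - 3)/(6 - 3) = -0.028500

P(2.7) = (-7)×L_0(2.7) + (-5)×L_1(2.7) + 1×L_2(2.7) + 12×L_3(2.7)
P(2.7) = 0.191500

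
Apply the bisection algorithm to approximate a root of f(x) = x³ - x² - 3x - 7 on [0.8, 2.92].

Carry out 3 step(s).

f(x) = x³ - x² - 3x - 7
Initial interval: [0.8, 2.92]

Iteration 1:
  c_1 = (0.800000 + 2.920000)/2 = 1.860000
  f(c_1) = f(1.860000) = -9.604744
  f(a) × f(c) ≥ 0, new interval: [1.860000, 2.920000]
Iteration 2:
  c_2 = (1.860000 + 2.920000)/2 = 2.390000
  f(c_2) = f(2.390000) = -6.230181
  f(a) × f(c) ≥ 0, new interval: [2.390000, 2.920000]
Iteration 3:
  c_3 = (2.390000 + 2.920000)/2 = 2.655000
  f(c_3) = f(2.655000) = -3.298864
  f(a) × f(c) ≥ 0, new interval: [2.655000, 2.920000]

After 3 iteration(s), the approximation is c_3 = 2.655000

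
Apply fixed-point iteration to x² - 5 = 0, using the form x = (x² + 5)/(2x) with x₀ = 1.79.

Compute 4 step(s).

Equation: x² - 5 = 0
Fixed-point form: x = (x² + 5)/(2x)
x₀ = 1.79

x_1 = g(1.790000) = 2.291648
x_2 = g(2.291648) = 2.236742
x_3 = g(2.236742) = 2.236068
x_4 = g(2.236068) = 2.236068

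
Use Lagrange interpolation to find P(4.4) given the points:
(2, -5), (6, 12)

Lagrange interpolation formula:
P(x) = Σ yᵢ × Lᵢ(x)
where Lᵢ(x) = Π_{j≠i} (x - xⱼ)/(xᵢ - xⱼ)

L_0(4.4) = (4.4 - 6)/(2 - 6) = 0.400000
L_1(4.4) = (4.4 - 2)/(6 - 2) = 0.600000

P(4.4) = (-5)×L_0(4.4) + 12×L_1(4.4)
P(4.4) = 5.200000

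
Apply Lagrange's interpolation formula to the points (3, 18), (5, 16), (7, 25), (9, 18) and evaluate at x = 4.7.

Lagrange interpolation formula:
P(x) = Σ yᵢ × Lᵢ(x)
where Lᵢ(x) = Π_{j≠i} (x - xⱼ)/(xᵢ - xⱼ)

L_0(4.7) = (4.7 - 5)/(3 - 5) × (4.7 - 7)/(3 - 7) × (4.7 - 9)/(3 - 9) = 0.061812
L_1(4.7) = (4.7 - 3)/(5 - 3) × (4.7 - 7)/(5 - 7) × (4.7 - 9)/(5 - 9) = 1.050812
L_2(4.7) = (4.7 - 3)/(7 - 3) × (4.7 - 5)/(7 - 5) × (4.7 - 9)/(7 - 9) = -0.137062
L_3(4.7) = (4.7 - 3)/(9 - 3) × (4.7 - 5)/(9 - 5) × (4.7 - 7)/(9 - 7) = 0.024437

P(4.7) = 18×L_0(4.7) + 16×L_1(4.7) + 25×L_2(4.7) + 18×L_3(4.7)
P(4.7) = 14.938937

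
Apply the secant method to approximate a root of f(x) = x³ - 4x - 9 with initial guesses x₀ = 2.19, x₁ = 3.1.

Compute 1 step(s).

f(x) = x³ - 4x - 9
x₀ = 2.19, x₁ = 3.1

Secant formula: x_{n+1} = x_n - f(x_n)(x_n - x_{n-1})/(f(x_n) - f(x_{n-1}))

Iteration 1:
  f(2.190000) = -7.256541
  f(3.100000) = 8.391000
  x_2 = 3.100000 - 8.391000×(3.100000 - 2.190000)/(8.391000 - (-7.256541))
       = 2.612012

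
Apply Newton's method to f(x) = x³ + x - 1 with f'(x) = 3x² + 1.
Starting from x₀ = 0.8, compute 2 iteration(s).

f(x) = x³ + x - 1
f'(x) = 3x² + 1
x₀ = 0.8

Newton-Raphson formula: x_{n+1} = x_n - f(x_n)/f'(x_n)

Iteration 1:
  f(0.800000) = 0.312000
  f'(0.800000) = 2.920000
  x_1 = 0.800000 - 0.312000/2.920000 = 0.693151
Iteration 2:
  f(0.693151) = 0.026180
  f'(0.693151) = 2.441374
  x_2 = 0.693151 - 0.026180/2.441374 = 0.682427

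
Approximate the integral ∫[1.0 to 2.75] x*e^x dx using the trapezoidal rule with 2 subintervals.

f(x) = x*e^x
a = 1.0, b = 2.75, n = 2
h = (b - a)/n = 0.875000

Trapezoidal rule: (h/2)[f(x₀) + 2f(x₁) + 2f(x₂) + ... + f(xₙ)]

x_0 = 1.0000, f(x_0) = 2.718282, coefficient = 1
x_1 = 1.8750, f(x_1) = 12.226536, coefficient = 2
x_2 = 2.7500, f(x_2) = 43.017238, coefficient = 1

I ≈ (0.875000/2) × 70.188591 = 30.707509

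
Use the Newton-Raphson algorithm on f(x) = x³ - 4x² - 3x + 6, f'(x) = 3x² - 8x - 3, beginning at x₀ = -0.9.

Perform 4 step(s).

f(x) = x³ - 4x² - 3x + 6
f'(x) = 3x² - 8x - 3
x₀ = -0.9

Newton-Raphson formula: x_{n+1} = x_n - f(x_n)/f'(x_n)

Iteration 1:
  f(-0.900000) = 4.731000
  f'(-0.900000) = 6.630000
  x_1 = -0.900000 - 4.731000/6.630000 = -1.613575
Iteration 2:
  f(-1.613575) = -3.774909
  f'(-1.613575) = 17.719467
  x_2 = -1.613575 - (-3.774909)/17.719467 = -1.400537
Iteration 3:
  f(-1.400537) = -0.391567
  f'(-1.400537) = 14.088812
  x_3 = -1.400537 - (-0.391567)/14.088812 = -1.372744
Iteration 4:
  f(-1.372744) = -0.006314
  f'(-1.372744) = 13.635238
  x_4 = -1.372744 - (-0.006314)/13.635238 = -1.372281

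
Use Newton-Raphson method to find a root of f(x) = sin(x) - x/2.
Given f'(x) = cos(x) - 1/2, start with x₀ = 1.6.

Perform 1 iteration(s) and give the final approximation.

f(x) = sin(x) - x/2
f'(x) = cos(x) - 1/2
x₀ = 1.6

Newton-Raphson formula: x_{n+1} = x_n - f(x_n)/f'(x_n)

Iteration 1:
  f(1.600000) = 0.199574
  f'(1.600000) = -0.529200
  x_1 = 1.600000 - 0.199574/(-0.529200) = 1.977124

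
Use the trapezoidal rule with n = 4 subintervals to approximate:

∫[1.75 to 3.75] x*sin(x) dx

f(x) = x*sin(x)
a = 1.75, b = 3.75, n = 4
h = (b - a)/n = 0.500000

Trapezoidal rule: (h/2)[f(x₀) + 2f(x₁) + 2f(x₂) + ... + f(xₙ)]

x_0 = 1.7500, f(x_0) = 1.721975, coefficient = 1
x_1 = 2.2500, f(x_1) = 1.750665, coefficient = 2
x_2 = 2.7500, f(x_2) = 1.049568, coefficient = 2
x_3 = 3.2500, f(x_3) = -0.351634, coefficient = 2
x_4 = 3.7500, f(x_4) = -2.143355, coefficient = 1

I ≈ (0.500000/2) × 4.475817 = 1.118954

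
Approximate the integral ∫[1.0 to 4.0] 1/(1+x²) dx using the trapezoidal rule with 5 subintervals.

f(x) = 1/(1+x²)
a = 1.0, b = 4.0, n = 5
h = (b - a)/n = 0.600000

Trapezoidal rule: (h/2)[f(x₀) + 2f(x₁) + 2f(x₂) + ... + f(xₙ)]

x_0 = 1.0000, f(x_0) = 0.500000, coefficient = 1
x_1 = 1.6000, f(x_1) = 0.280899, coefficient = 2
x_2 = 2.2000, f(x_2) = 0.171233, coefficient = 2
x_3 = 2.8000, f(x_3) = 0.113122, coefficient = 2
x_4 = 3.4000, f(x_4) = 0.079618, coefficient = 2
x_5 = 4.0000, f(x_5) = 0.058824, coefficient = 1

I ≈ (0.600000/2) × 1.848567 = 0.554570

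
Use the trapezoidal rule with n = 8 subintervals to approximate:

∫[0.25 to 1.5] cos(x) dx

f(x) = cos(x)
a = 0.25, b = 1.5, n = 8
h = (b - a)/n = 0.156250

Trapezoidal rule: (h/2)[f(x₀) + 2f(x₁) + 2f(x₂) + ... + f(xₙ)]

x_0 = 0.2500, f(x_0) = 0.968912, coefficient = 1
x_1 = 0.4062, f(x_1) = 0.918609, coefficient = 2
x_2 = 0.5625, f(x_2) = 0.845924, coefficient = 2
x_3 = 0.7188, f(x_3) = 0.752629, coefficient = 2
x_4 = 0.8750, f(x_4) = 0.640997, coefficient = 2
x_5 = 1.0312, f(x_5) = 0.513747, coefficient = 2
x_6 = 1.1875, f(x_6) = 0.373980, coefficient = 2
x_7 = 1.3438, f(x_7) = 0.225101, coefficient = 2
x_8 = 1.5000, f(x_8) = 0.070737, coefficient = 1

I ≈ (0.156250/2) × 9.581624 = 0.748564
Exact value: 0.750091
Error: 0.001527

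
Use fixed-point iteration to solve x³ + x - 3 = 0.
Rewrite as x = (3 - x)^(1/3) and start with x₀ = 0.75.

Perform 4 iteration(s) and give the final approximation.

Equation: x³ + x - 3 = 0
Fixed-point form: x = (3 - x)^(1/3)
x₀ = 0.75

x_1 = g(0.750000) = 1.310371
x_2 = g(1.310371) = 1.191051
x_3 = g(1.191051) = 1.218453
x_4 = g(1.218453) = 1.212269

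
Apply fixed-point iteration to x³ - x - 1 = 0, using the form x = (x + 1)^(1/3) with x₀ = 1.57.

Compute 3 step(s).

Equation: x³ - x - 1 = 0
Fixed-point form: x = (x + 1)^(1/3)
x₀ = 1.57

x_1 = g(1.570000) = 1.369760
x_2 = g(1.369760) = 1.333219
x_3 = g(1.333219) = 1.326331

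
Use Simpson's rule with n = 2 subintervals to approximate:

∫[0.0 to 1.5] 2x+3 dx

f(x) = 2x+3
a = 0.0, b = 1.5, n = 2
h = (b - a)/n = 0.750000

Simpson's rule: (h/3)[f(x₀) + 4f(x₁) + 2f(x₂) + ... + f(xₙ)]

x_0 = 0.0000, f(x_0) = 3.000000, coefficient = 1
x_1 = 0.7500, f(x_1) = 4.500000, coefficient = 4
x_2 = 1.5000, f(x_2) = 6.000000, coefficient = 1

I ≈ (0.750000/3) × 27.000000 = 6.750000
Exact value: 6.750000
Error: 0.000000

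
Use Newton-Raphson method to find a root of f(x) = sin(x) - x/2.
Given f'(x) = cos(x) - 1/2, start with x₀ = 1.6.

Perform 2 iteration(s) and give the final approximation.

f(x) = sin(x) - x/2
f'(x) = cos(x) - 1/2
x₀ = 1.6

Newton-Raphson formula: x_{n+1} = x_n - f(x_n)/f'(x_n)

Iteration 1:
  f(1.600000) = 0.199574
  f'(1.600000) = -0.529200
  x_1 = 1.600000 - 0.199574/(-0.529200) = 1.977124
Iteration 2:
  f(1.977124) = -0.069983
  f'(1.977124) = -0.895238
  x_2 = 1.977124 - (-0.069983)/(-0.895238) = 1.898951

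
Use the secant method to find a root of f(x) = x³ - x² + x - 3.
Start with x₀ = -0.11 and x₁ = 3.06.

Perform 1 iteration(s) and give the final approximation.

f(x) = x³ - x² + x - 3
x₀ = -0.11, x₁ = 3.06

Secant formula: x_{n+1} = x_n - f(x_n)(x_n - x_{n-1})/(f(x_n) - f(x_{n-1}))

Iteration 1:
  f(-0.110000) = -3.123431
  f(3.060000) = 19.349016
  x_2 = 3.060000 - 19.349016×(3.060000 - (-0.110000))/(19.349016 - (-3.123431))
       = 0.330596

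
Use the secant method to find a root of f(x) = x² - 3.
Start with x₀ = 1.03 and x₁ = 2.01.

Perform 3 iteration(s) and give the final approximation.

f(x) = x² - 3
x₀ = 1.03, x₁ = 2.01

Secant formula: x_{n+1} = x_n - f(x_n)(x_n - x_{n-1})/(f(x_n) - f(x_{n-1}))

Iteration 1:
  f(1.030000) = -1.939100
  f(2.010000) = 1.040100
  x_2 = 2.010000 - 1.040100×(2.010000 - 1.030000)/(1.040100 - (-1.939100))
       = 1.667862
Iteration 2:
  f(2.010000) = 1.040100
  f(1.667862) = -0.218237
  x_3 = 1.667862 - (-0.218237)×(1.667862 - 2.010000)/(-0.218237 - 1.040100)
       = 1.727200
Iteration 3:
  f(1.667862) = -0.218237
  f(1.727200) = -0.016781
  x_4 = 1.727200 - (-0.016781)×(1.727200 - 1.667862)/(-0.016781 - (-0.218237))
       = 1.732143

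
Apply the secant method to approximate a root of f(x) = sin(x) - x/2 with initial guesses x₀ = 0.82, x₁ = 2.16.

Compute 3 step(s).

f(x) = sin(x) - x/2
x₀ = 0.82, x₁ = 2.16

Secant formula: x_{n+1} = x_n - f(x_n)(x_n - x_{n-1})/(f(x_n) - f(x_{n-1}))

Iteration 1:
  f(0.820000) = 0.321146
  f(2.160000) = -0.248617
  x_2 = 2.160000 - (-0.248617)×(2.160000 - 0.820000)/(-0.248617 - 0.321146)
       = 1.575289
Iteration 2:
  f(2.160000) = -0.248617
  f(1.575289) = 0.212345
  x_3 = 1.575289 - 0.212345×(1.575289 - 2.160000)/(0.212345 - (-0.248617))
       = 1.844640
Iteration 3:
  f(1.575289) = 0.212345
  f(1.844640) = 0.040418
  x_4 = 1.844640 - 0.040418×(1.844640 - 1.575289)/(0.040418 - 0.212345)
       = 1.907962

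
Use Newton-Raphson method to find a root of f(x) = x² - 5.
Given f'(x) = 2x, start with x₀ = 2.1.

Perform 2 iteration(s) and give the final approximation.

f(x) = x² - 5
f'(x) = 2x
x₀ = 2.1

Newton-Raphson formula: x_{n+1} = x_n - f(x_n)/f'(x_n)

Iteration 1:
  f(2.100000) = -0.590000
  f'(2.100000) = 4.200000
  x_1 = 2.100000 - (-0.590000)/4.200000 = 2.240476
Iteration 2:
  f(2.240476) = 0.019734
  f'(2.240476) = 4.480952
  x_2 = 2.240476 - 0.019734/4.480952 = 2.236072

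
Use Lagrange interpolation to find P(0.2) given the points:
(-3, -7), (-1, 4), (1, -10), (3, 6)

Lagrange interpolation formula:
P(x) = Σ yᵢ × Lᵢ(x)
where Lᵢ(x) = Π_{j≠i} (x - xⱼ)/(xᵢ - xⱼ)

L_0(0.2) = (0.2 - (-1))/(-3 - (-1)) × (0.2 - 1)/(-3 - 1) × (0.2 - 3)/(-3 - 3) = -0.056000
L_1(0.2) = (0.2 - (-3))/(-1 - (-3)) × (0.2 - 1)/(-1 - 1) × (0.2 - 3)/(-1 - 3) = 0.448000
L_2(0.2) = (0.2 - (-3))/(1 - (-3)) × (0.2 - (-1))/(1 - (-1)) × (0.2 - 3)/(1 - 3) = 0.672000
L_3(0.2) = (0.2 - (-3))/(3 - (-3)) × (0.2 - (-1))/(3 - (-1)) × (0.2 - 1)/(3 - 1) = -0.064000

P(0.2) = (-7)×L_0(0.2) + 4×L_1(0.2) + (-10)×L_2(0.2) + 6×L_3(0.2)
P(0.2) = -4.920000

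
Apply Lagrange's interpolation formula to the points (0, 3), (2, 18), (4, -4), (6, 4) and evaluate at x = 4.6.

Lagrange interpolation formula:
P(x) = Σ yᵢ × Lᵢ(x)
where Lᵢ(x) = Π_{j≠i} (x - xⱼ)/(xᵢ - xⱼ)

L_0(4.6) = (4.6 - 2)/(0 - 2) × (4.6 - 4)/(0 - 4) × (4.6 - 6)/(0 - 6) = 0.045500
L_1(4.6) = (4.6 - 0)/(2 - 0) × (4.6 - 4)/(2 - 4) × (4.6 - 6)/(2 - 6) = -0.241500
L_2(4.6) = (4.6 - 0)/(4 - 0) × (4.6 - 2)/(4 - 2) × (4.6 - 6)/(4 - 6) = 1.046500
L_3(4.6) = (4.6 - 0)/(6 - 0) × (4.6 - 2)/(6 - 2) × (4.6 - 4)/(6 - 4) = 0.149500

P(4.6) = 3×L_0(4.6) + 18×L_1(4.6) + (-4)×L_2(4.6) + 4×L_3(4.6)
P(4.6) = -7.798500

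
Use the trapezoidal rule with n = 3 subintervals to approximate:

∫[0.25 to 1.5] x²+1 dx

f(x) = x²+1
a = 0.25, b = 1.5, n = 3
h = (b - a)/n = 0.416667

Trapezoidal rule: (h/2)[f(x₀) + 2f(x₁) + 2f(x₂) + ... + f(xₙ)]

x_0 = 0.2500, f(x_0) = 1.062500, coefficient = 1
x_1 = 0.6667, f(x_1) = 1.444444, coefficient = 2
x_2 = 1.0833, f(x_2) = 2.173611, coefficient = 2
x_3 = 1.5000, f(x_3) = 3.250000, coefficient = 1

I ≈ (0.416667/2) × 11.548611 = 2.405961
Exact value: 2.369792
Error: 0.036169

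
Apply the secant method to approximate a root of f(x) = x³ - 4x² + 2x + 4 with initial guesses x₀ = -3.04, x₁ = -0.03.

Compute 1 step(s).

f(x) = x³ - 4x² + 2x + 4
x₀ = -3.04, x₁ = -0.03

Secant formula: x_{n+1} = x_n - f(x_n)(x_n - x_{n-1})/(f(x_n) - f(x_{n-1}))

Iteration 1:
  f(-3.040000) = -67.140864
  f(-0.030000) = 3.936373
  x_2 = -0.030000 - 3.936373×(-0.030000 - (-3.040000))/(3.936373 - (-67.140864))
       = -0.196699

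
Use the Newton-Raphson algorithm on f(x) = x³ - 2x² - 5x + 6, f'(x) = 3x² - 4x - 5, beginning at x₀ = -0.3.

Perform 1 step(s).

f(x) = x³ - 2x² - 5x + 6
f'(x) = 3x² - 4x - 5
x₀ = -0.3

Newton-Raphson formula: x_{n+1} = x_n - f(x_n)/f'(x_n)

Iteration 1:
  f(-0.300000) = 7.293000
  f'(-0.300000) = -3.530000
  x_1 = -0.300000 - 7.293000/(-3.530000) = 1.766006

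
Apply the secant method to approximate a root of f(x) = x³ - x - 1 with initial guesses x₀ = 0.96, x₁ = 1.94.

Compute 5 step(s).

f(x) = x³ - x - 1
x₀ = 0.96, x₁ = 1.94

Secant formula: x_{n+1} = x_n - f(x_n)(x_n - x_{n-1})/(f(x_n) - f(x_{n-1}))

Iteration 1:
  f(0.960000) = -1.075264
  f(1.940000) = 4.361384
  x_2 = 1.940000 - 4.361384×(1.940000 - 0.960000)/(4.361384 - (-1.075264))
       = 1.153825
Iteration 2:
  f(1.940000) = 4.361384
  f(1.153825) = -0.617724
  x_3 = 1.153825 - (-0.617724)×(1.153825 - 1.940000)/(-0.617724 - 4.361384)
       = 1.251360
Iteration 3:
  f(1.153825) = -0.617724
  f(1.251360) = -0.291852
  x_4 = 1.251360 - (-0.291852)×(1.251360 - 1.153825)/(-0.291852 - (-0.617724))
       = 1.338713
Iteration 4:
  f(1.251360) = -0.291852
  f(1.338713) = 0.060466
  x_5 = 1.338713 - 0.060466×(1.338713 - 1.251360)/(0.060466 - (-0.291852))
       = 1.323721
Iteration 5:
  f(1.338713) = 0.060466
  f(1.323721) = -0.004246
  x_6 = 1.323721 - (-0.004246)×(1.323721 - 1.338713)/(-0.004246 - 0.060466)
       = 1.324705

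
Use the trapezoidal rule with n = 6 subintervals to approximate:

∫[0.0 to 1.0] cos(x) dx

f(x) = cos(x)
a = 0.0, b = 1.0, n = 6
h = (b - a)/n = 0.166667

Trapezoidal rule: (h/2)[f(x₀) + 2f(x₁) + 2f(x₂) + ... + f(xₙ)]

x_0 = 0.0000, f(x_0) = 1.000000, coefficient = 1
x_1 = 0.1667, f(x_1) = 0.986143, coefficient = 2
x_2 = 0.3333, f(x_2) = 0.944957, coefficient = 2
x_3 = 0.5000, f(x_3) = 0.877583, coefficient = 2
x_4 = 0.6667, f(x_4) = 0.785887, coefficient = 2
x_5 = 0.8333, f(x_5) = 0.672412, coefficient = 2
x_6 = 1.0000, f(x_6) = 0.540302, coefficient = 1

I ≈ (0.166667/2) × 10.074267 = 0.839522
Exact value: 0.841471
Error: 0.001949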